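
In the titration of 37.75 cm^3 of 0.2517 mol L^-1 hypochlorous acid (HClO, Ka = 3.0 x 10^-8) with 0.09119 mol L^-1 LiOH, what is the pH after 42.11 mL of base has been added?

7.35

Initial n(HClO) = 0.2517 x 0.03775 = 0.009502 mol.
n(LiOH) added = 0.09119 x 0.04211 = 0.003840 mol, converting that many moles of HClO to ClO-.
Remaining n(HClO) = 0.005662 mol; n(ClO-) = 0.003840 mol.
By Henderson-Hasselbalch, pH = pKa + log([A^-]/[HA]) = 7.52 + log(0.003840/0.005662) = 7.52 + (-0.17) = 7.35.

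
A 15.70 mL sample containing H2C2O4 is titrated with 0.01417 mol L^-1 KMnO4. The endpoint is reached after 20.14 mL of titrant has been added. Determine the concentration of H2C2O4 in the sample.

n(KMnO4) = 0.01417 x 0.02014 = 0.0002854 mol.
From the balanced equation, 2 mol KMnO4 reacts with 5 mol H2C2O4, so n(H2C2O4) = 0.0002854 x 5/2 = 0.0007135 mol.
[H2C2O4] = 0.0007135 / 0.01570 L = 0.0454 M.

0.0454 M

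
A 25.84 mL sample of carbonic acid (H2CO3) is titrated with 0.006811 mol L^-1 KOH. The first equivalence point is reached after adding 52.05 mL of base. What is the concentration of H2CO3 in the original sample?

0.0137 M

n(KOH) = 0.006811 x 0.05205 = 0.0003545 mol.
At the first equivalence point, 1 mol OH^- react per mol H2CO3, so n(H2CO3) = 0.0003545 / 1 = 0.0003545 mol.
[H2CO3] = 0.0003545 / 0.02584 L = 0.0137 M.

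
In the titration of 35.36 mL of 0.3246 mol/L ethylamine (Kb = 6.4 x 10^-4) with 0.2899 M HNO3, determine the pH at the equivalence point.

n(C2H5NH2) = 0.3246 x 0.03536 = 0.01148 mol; V(HNO3) at equivalence = 0.01148/0.2899 = 0.03959 L.
At equivalence the base is fully converted to C2H5NH3+; total volume = 0.07495 L, so [C2H5NH3+] = 0.01148/0.07495 = 0.1531 M.
Ka(C2H5NH3+) = Kw/Kb = 1.0e-14 / 6.4 x 10^-4 = 1.56e-11.
[H^+] = sqrt(Ka x [C2H5NH3+]) = sqrt(1.56e-11 x 0.1531) = 1.55e-6 M.
pH = -log(1.55e-6) = 5.81.

5.81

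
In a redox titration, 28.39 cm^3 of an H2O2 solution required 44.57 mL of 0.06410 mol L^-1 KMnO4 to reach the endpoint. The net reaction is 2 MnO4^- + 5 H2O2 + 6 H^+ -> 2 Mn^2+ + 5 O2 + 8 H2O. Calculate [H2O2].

0.252 M

n(KMnO4) = 0.06410 x 0.04457 = 0.002857 mol.
From the balanced equation, 2 mol KMnO4 reacts with 5 mol H2O2, so n(H2O2) = 0.002857 x 5/2 = 0.007142 mol.
[H2O2] = 0.007142 / 0.02839 L = 0.252 M.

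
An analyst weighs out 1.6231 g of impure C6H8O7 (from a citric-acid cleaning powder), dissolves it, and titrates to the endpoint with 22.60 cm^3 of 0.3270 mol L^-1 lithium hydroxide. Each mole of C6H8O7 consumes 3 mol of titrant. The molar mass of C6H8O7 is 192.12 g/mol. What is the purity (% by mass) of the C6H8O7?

n(LiOH) = 0.3270 x 0.02260 = 0.007390 mol.
n(C6H8O7) = 0.007390 / 3 = 0.002463 mol.
mass of C6H8O7 = 0.002463 x 192.12 = 0.4733 g.
% purity = 0.4733 / 1.6231 x 100 = 29.2%.

29.2%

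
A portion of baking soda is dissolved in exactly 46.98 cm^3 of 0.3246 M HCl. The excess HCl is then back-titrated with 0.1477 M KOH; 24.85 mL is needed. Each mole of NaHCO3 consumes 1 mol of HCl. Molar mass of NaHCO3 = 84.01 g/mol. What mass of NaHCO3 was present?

0.973 g

Total n(HCl) added = 0.3246 x 0.04698 = 0.01525 mol.
n(KOH) used = 0.1477 x 0.02485 = 0.003670 mol, which equals the excess n(HCl).
So n(HCl) consumed by the sample = 0.01525 - 0.003670 = 0.01158 mol.
n(NaHCO3) = 0.01158 / 1 = 0.01158 mol.
mass = 0.01158 mol x 84.01 g/mol = 0.973 g.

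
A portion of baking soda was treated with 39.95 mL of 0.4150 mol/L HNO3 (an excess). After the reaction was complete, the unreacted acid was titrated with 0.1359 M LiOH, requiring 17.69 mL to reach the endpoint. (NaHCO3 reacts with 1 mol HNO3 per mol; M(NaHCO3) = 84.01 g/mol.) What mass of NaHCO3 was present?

Total n(HNO3) added = 0.4150 x 0.03995 = 0.01658 mol.
n(LiOH) used = 0.1359 x 0.01769 = 0.002404 mol, which equals the excess n(HNO3).
So n(HNO3) consumed by the sample = 0.01658 - 0.002404 = 0.01418 mol.
n(NaHCO3) = 0.01418 / 1 = 0.01418 mol.
mass = 0.01418 mol x 84.01 g/mol = 1.19 g.

1.19 g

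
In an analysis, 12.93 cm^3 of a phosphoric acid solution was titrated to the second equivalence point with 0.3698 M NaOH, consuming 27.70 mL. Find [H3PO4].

n(NaOH) = 0.3698 x 0.02770 = 0.01024 mol.
At the second equivalence point, 2 mol OH^- react per mol H3PO4, so n(H3PO4) = 0.01024 / 2 = 0.005122 mol.
[H3PO4] = 0.005122 / 0.01293 L = 0.396 M.

0.396 M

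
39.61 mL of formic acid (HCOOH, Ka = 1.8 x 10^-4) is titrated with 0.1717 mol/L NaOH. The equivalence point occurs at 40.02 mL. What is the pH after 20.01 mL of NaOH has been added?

3.74

20.01 mL is exactly half the equivalence volume (40.02/2), i.e. the half-equivalence point.
There, n(HA) = n(A^-), so pH = pKa = -log(1.8 x 10^-4) = 3.74.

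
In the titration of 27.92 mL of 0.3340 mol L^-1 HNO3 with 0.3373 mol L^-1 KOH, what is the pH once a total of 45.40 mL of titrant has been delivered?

12.91

n(acid) = 0.3340 x 0.02792 = 0.009325 mol; n(KOH) added = 0.3373 x 0.04540 = 0.01531 mol.
Base is in excess by 0.01531 - 0.009325 = 0.005988 mol in a total volume of 0.07332 L.
[OH^-] = 0.005988/0.07332 = 0.08167 M, so pOH = 1.09 and pH = 14.00 - 1.09 = 12.91.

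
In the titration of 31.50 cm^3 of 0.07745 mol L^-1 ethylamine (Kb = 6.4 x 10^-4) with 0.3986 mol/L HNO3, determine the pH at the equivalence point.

n(C2H5NH2) = 0.07745 x 0.03150 = 0.002440 mol; V(HNO3) at equivalence = 0.002440/0.3986 = 0.006121 L.
At equivalence the base is fully converted to C2H5NH3+; total volume = 0.03762 L, so [C2H5NH3+] = 0.002440/0.03762 = 0.06485 M.
Ka(C2H5NH3+) = Kw/Kb = 1.0e-14 / 6.4 x 10^-4 = 1.56e-11.
[H^+] = sqrt(Ka x [C2H5NH3+]) = sqrt(1.56e-11 x 0.06485) = 1.01e-6 M.
pH = -log(1.01e-6) = 6.00.

6.00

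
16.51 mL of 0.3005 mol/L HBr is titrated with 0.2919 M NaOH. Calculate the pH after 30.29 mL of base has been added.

n(acid) = 0.3005 x 0.01651 = 0.004961 mol; n(NaOH) added = 0.2919 x 0.03029 = 0.008842 mol.
Base is in excess by 0.008842 - 0.004961 = 0.003880 mol in a total volume of 0.04680 L.
[OH^-] = 0.003880/0.04680 = 0.08291 M, so pOH = 1.08 and pH = 14.00 - 1.08 = 12.92.

12.92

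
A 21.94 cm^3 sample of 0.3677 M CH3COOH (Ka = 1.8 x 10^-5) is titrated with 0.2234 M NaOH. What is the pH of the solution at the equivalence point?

n(CH3COOH) = 0.3677 x 0.02194 = 0.008067 mol; V(NaOH) at equivalence = 0.008067/0.2234 = 0.03611 L.
At equivalence all the acid is converted to CH3COO-; total volume = 0.02194 + 0.03611 = 0.05805 L, so [CH3COO-] = 0.008067/0.05805 = 0.1390 M.
Kb = Kw/Ka = 1.0e-14 / 1.8 x 10^-5 = 5.56e-10.
[OH^-] = sqrt(Kb x [CH3COO-]) = sqrt(5.56e-10 x 0.1390) = 8.79e-6 M.
pOH = 5.06, so pH = 14.00 - 5.06 = 8.94.

8.94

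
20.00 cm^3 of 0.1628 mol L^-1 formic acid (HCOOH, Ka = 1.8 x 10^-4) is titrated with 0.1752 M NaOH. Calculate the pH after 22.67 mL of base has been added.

n(acid) = 0.1628 x 0.02000 = 0.003256 mol; n(NaOH) added = 0.1752 x 0.02267 = 0.003972 mol.
Base is in excess by 0.003972 - 0.003256 = 0.0007158 mol in a total volume of 0.04267 L.
[OH^-] = 0.0007158/0.04267 = 0.01677 M, so pOH = 1.78 and pH = 14.00 - 1.78 = 12.22.

12.22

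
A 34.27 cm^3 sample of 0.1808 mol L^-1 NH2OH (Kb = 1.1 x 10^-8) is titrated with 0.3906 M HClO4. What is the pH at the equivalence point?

3.47

n(NH2OH) = 0.1808 x 0.03427 = 0.006196 mol; V(HClO4) at equivalence = 0.006196/0.3906 = 0.01586 L.
At equivalence the base is fully converted to NH3OH+; total volume = 0.05013 L, so [NH3OH+] = 0.006196/0.05013 = 0.1236 M.
Ka(NH3OH+) = Kw/Kb = 1.0e-14 / 1.1 x 10^-8 = 9.09e-7.
[H^+] = sqrt(Ka x [NH3OH+]) = sqrt(9.09e-7 x 0.1236) = 0.000335 M.
pH = -log(0.000335) = 3.47.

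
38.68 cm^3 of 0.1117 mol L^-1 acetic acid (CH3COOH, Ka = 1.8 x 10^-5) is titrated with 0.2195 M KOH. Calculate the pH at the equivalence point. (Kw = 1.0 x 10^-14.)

8.81

n(CH3COOH) = 0.1117 x 0.03868 = 0.004321 mol; V(KOH) at equivalence = 0.004321/0.2195 = 0.01968 L.
At equivalence all the acid is converted to CH3COO-; total volume = 0.03868 + 0.01968 = 0.05836 L, so [CH3COO-] = 0.004321/0.05836 = 0.07403 M.
Kb = Kw/Ka = 1.0e-14 / 1.8 x 10^-5 = 5.56e-10.
[OH^-] = sqrt(Kb x [CH3COO-]) = sqrt(5.56e-10 x 0.07403) = 6.41e-6 M.
pOH = 5.19, so pH = 14.00 - 5.19 = 8.81.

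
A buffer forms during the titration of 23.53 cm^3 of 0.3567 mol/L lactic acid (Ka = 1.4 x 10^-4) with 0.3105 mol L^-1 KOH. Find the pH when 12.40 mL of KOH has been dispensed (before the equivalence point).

3.78

Initial n(HC3H5O3) = 0.3567 x 0.02353 = 0.008393 mol.
n(KOH) added = 0.3105 x 0.01240 = 0.003850 mol, converting that many moles of HC3H5O3 to C3H5O3-.
Remaining n(HC3H5O3) = 0.004543 mol; n(C3H5O3-) = 0.003850 mol.
By Henderson-Hasselbalch, pH = pKa + log([A^-]/[HA]) = 3.85 + log(0.003850/0.004543) = 3.85 + (-0.07) = 3.78.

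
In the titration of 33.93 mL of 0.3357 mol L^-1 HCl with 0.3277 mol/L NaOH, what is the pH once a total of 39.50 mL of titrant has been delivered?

n(acid) = 0.3357 x 0.03393 = 0.01139 mol; n(NaOH) added = 0.3277 x 0.03950 = 0.01294 mol.
Base is in excess by 0.01294 - 0.01139 = 0.001554 mol in a total volume of 0.07343 L.
[OH^-] = 0.001554/0.07343 = 0.02116 M, so pOH = 1.67 and pH = 14.00 - 1.67 = 12.33.

12.33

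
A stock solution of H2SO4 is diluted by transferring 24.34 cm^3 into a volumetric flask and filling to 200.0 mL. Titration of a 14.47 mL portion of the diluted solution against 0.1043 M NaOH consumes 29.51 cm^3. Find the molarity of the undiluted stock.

0.874 M

n(NaOH) = 0.1043 x 0.02951 = 0.003078 mol.
n(H2SO4) in the aliquot = 0.003078 x 1/2 = 0.001539 mol.
[diluted H2SO4] = 0.001539 / 0.01447 = 0.1064 M.
Dilution factor = 200.0/24.34 = 8.217, so [stock] = 0.1064 x 8.217 = 0.874 M.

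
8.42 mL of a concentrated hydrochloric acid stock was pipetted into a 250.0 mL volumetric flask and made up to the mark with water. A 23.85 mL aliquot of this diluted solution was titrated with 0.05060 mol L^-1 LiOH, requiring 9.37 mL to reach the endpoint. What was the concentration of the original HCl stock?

0.590 M

n(LiOH) = 0.05060 x 0.009370 = 0.0004741 mol.
n(HCl) in the aliquot = 0.0004741 mol.
[diluted HCl] = 0.0004741 / 0.02385 = 0.01988 M.
Dilution factor = 250.0/8.420 = 29.69, so [stock] = 0.01988 x 29.69 = 0.590 M.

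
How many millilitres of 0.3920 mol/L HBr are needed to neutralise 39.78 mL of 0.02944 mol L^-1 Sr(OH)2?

n(Sr(OH)2) = 0.02944 mol/L x 0.03978 L = 0.001171 mol.
The neutralisation is 1 Sr(OH)2 : 2 HBr, so n(HBr) = 0.001171 x 2/1 = 0.002342 mol.
V(HBr) = 0.002342 / 0.3920 = 0.005975 L = 5.98 mL.

5.98 mL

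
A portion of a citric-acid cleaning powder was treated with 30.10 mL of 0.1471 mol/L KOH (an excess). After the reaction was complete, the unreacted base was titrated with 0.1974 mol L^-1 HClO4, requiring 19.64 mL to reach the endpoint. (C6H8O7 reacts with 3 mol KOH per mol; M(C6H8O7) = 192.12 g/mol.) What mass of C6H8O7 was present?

0.0353 g

Total n(KOH) added = 0.1471 x 0.03010 = 0.004428 mol.
n(HClO4) used = 0.1974 x 0.01964 = 0.003877 mol, which equals the excess n(KOH).
So n(KOH) consumed by the sample = 0.004428 - 0.003877 = 0.0005508 mol.
n(C6H8O7) = 0.0005508 / 3 = 0.0001836 mol.
mass = 0.0001836 mol x 192.12 g/mol = 0.0353 g.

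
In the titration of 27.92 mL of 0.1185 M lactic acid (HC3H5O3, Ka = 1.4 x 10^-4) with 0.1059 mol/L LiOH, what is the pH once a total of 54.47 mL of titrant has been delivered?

12.48

n(acid) = 0.1185 x 0.02792 = 0.003309 mol; n(LiOH) added = 0.1059 x 0.05447 = 0.005768 mol.
Base is in excess by 0.005768 - 0.003309 = 0.002460 mol in a total volume of 0.08239 L.
[OH^-] = 0.002460/0.08239 = 0.02986 M, so pOH = 1.52 and pH = 14.00 - 1.52 = 12.48.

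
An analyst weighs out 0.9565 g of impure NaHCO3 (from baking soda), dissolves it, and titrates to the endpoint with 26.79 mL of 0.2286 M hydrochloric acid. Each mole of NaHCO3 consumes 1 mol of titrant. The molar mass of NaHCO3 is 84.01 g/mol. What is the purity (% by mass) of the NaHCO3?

53.8%

n(HCl) = 0.2286 x 0.02679 = 0.006124 mol.
n(NaHCO3) = 0.006124 / 1 = 0.006124 mol.
mass of NaHCO3 = 0.006124 x 84.01 = 0.5145 g.
% purity = 0.5145 / 0.9565 x 100 = 53.8%.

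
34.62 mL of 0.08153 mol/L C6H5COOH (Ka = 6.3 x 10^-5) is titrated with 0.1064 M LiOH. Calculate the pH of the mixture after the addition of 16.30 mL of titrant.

Initial n(C6H5COOH) = 0.08153 x 0.03462 = 0.002823 mol.
n(LiOH) added = 0.1064 x 0.01630 = 0.001734 mol, converting that many moles of C6H5COOH to C6H5COO-.
Remaining n(C6H5COOH) = 0.001088 mol; n(C6H5COO-) = 0.001734 mol.
By Henderson-Hasselbalch, pH = pKa + log([A^-]/[HA]) = 4.20 + log(0.001734/0.001088) = 4.20 + (+0.20) = 4.40.

4.40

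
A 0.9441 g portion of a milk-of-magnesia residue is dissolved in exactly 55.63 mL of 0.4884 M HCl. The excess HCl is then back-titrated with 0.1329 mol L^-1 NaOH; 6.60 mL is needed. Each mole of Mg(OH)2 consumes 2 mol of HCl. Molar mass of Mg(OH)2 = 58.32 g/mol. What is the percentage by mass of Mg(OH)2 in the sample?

Total n(HCl) added = 0.4884 x 0.05563 = 0.02717 mol.
n(NaOH) used = 0.1329 x 0.006600 = 0.0008771 mol, which equals the excess n(HCl).
So n(HCl) consumed by the sample = 0.02717 - 0.0008771 = 0.02629 mol.
n(Mg(OH)2) = 0.02629 / 2 = 0.01315 mol.
mass Mg(OH)2 = 0.01315 x 58.32 = 0.7667 g, so %Mg(OH)2 = 0.7667/0.9441 x 100 = 81.2%.

81.2%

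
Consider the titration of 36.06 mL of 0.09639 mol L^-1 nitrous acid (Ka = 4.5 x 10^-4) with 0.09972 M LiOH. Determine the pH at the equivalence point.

n(HNO2) = 0.09639 x 0.03606 = 0.003476 mol; V(LiOH) at equivalence = 0.003476/0.09972 = 0.03486 L.
At equivalence all the acid is converted to NO2-; total volume = 0.03606 + 0.03486 = 0.07092 L, so [NO2-] = 0.003476/0.07092 = 0.04901 M.
Kb = Kw/Ka = 1.0e-14 / 4.5 x 10^-4 = 2.22e-11.
[OH^-] = sqrt(Kb x [NO2-]) = sqrt(2.22e-11 x 0.04901) = 1.04e-6 M.
pOH = 5.98, so pH = 14.00 - 5.98 = 8.02.

8.02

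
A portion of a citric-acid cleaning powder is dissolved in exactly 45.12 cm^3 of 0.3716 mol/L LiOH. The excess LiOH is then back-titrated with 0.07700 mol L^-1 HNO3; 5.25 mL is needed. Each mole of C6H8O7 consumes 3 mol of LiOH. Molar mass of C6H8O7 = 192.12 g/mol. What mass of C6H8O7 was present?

Total n(LiOH) added = 0.3716 x 0.04512 = 0.01677 mol.
n(HNO3) used = 0.07700 x 0.005250 = 0.0004042 mol, which equals the excess n(LiOH).
So n(LiOH) consumed by the sample = 0.01677 - 0.0004042 = 0.01636 mol.
n(C6H8O7) = 0.01636 / 3 = 0.005454 mol.
mass = 0.005454 mol x 192.12 g/mol = 1.05 g.

1.05 g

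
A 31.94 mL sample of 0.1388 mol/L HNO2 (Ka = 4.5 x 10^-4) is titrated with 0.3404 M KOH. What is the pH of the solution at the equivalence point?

8.17

n(HNO2) = 0.1388 x 0.03194 = 0.004433 mol; V(KOH) at equivalence = 0.004433/0.3404 = 0.01302 L.
At equivalence all the acid is converted to NO2-; total volume = 0.03194 + 0.01302 = 0.04496 L, so [NO2-] = 0.004433/0.04496 = 0.09860 M.
Kb = Kw/Ka = 1.0e-14 / 4.5 x 10^-4 = 2.22e-11.
[OH^-] = sqrt(Kb x [NO2-]) = sqrt(2.22e-11 x 0.09860) = 1.48e-6 M.
pOH = 5.83, so pH = 14.00 - 5.83 = 8.17.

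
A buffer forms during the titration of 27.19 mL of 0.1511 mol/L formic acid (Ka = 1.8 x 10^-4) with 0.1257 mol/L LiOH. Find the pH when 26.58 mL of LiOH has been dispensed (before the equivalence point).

4.38

Initial n(HCOOH) = 0.1511 x 0.02719 = 0.004108 mol.
n(LiOH) added = 0.1257 x 0.02658 = 0.003341 mol, converting that many moles of HCOOH to HCOO-.
Remaining n(HCOOH) = 0.0007673 mol; n(HCOO-) = 0.003341 mol.
By Henderson-Hasselbalch, pH = pKa + log([A^-]/[HA]) = 3.74 + log(0.003341/0.0007673) = 3.74 + (+0.64) = 4.38.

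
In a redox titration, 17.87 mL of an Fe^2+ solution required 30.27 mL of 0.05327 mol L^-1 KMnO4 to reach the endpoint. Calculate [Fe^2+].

n(KMnO4) = 0.05327 x 0.03027 = 0.001612 mol.
From the balanced equation, 1 mol KMnO4 reacts with 5 mol Fe^2+, so n(Fe^2+) = 0.001612 x 5/1 = 0.008062 mol.
[Fe^2+] = 0.008062 / 0.01787 L = 0.451 M.

0.451 M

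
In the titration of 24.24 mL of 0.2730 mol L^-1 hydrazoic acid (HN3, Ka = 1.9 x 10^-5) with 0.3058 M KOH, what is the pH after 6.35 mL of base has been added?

4.34

Initial n(HN3) = 0.2730 x 0.02424 = 0.006618 mol.
n(KOH) added = 0.3058 x 0.006350 = 0.001942 mol, converting that many moles of HN3 to N3-.
Remaining n(HN3) = 0.004676 mol; n(N3-) = 0.001942 mol.
By Henderson-Hasselbalch, pH = pKa + log([A^-]/[HA]) = 4.72 + log(0.001942/0.004676) = 4.72 + (-0.38) = 4.34.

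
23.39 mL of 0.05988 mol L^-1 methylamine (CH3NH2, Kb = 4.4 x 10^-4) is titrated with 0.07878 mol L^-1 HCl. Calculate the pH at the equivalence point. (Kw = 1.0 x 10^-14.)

n(CH3NH2) = 0.05988 x 0.02339 = 0.001401 mol; V(HCl) at equivalence = 0.001401/0.07878 = 0.01778 L.
At equivalence the base is fully converted to CH3NH3+; total volume = 0.04117 L, so [CH3NH3+] = 0.001401/0.04117 = 0.03402 M.
Ka(CH3NH3+) = Kw/Kb = 1.0e-14 / 4.4 x 10^-4 = 2.27e-11.
[H^+] = sqrt(Ka x [CH3NH3+]) = sqrt(2.27e-11 x 0.03402) = 8.79e-7 M.
pH = -log(8.79e-7) = 6.06.

6.06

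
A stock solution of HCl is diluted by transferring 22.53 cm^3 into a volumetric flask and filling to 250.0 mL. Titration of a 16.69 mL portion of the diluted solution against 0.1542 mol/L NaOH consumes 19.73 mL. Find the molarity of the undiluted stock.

n(NaOH) = 0.1542 x 0.01973 = 0.003042 mol.
n(HCl) in the aliquot = 0.003042 mol.
[diluted HCl] = 0.003042 / 0.01669 = 0.1823 M.
Dilution factor = 250.0/22.53 = 11.10, so [stock] = 0.1823 x 11.10 = 2.02 M.

2.02 M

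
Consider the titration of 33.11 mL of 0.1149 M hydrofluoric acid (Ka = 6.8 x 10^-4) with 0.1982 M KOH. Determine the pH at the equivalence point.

n(HF) = 0.1149 x 0.03311 = 0.003804 mol; V(KOH) at equivalence = 0.003804/0.1982 = 0.01919 L.
At equivalence all the acid is converted to F-; total volume = 0.03311 + 0.01919 = 0.05230 L, so [F-] = 0.003804/0.05230 = 0.07273 M.
Kb = Kw/Ka = 1.0e-14 / 6.8 x 10^-4 = 1.47e-11.
[OH^-] = sqrt(Kb x [F-]) = sqrt(1.47e-11 x 0.07273) = 1.03e-6 M.
pOH = 5.99, so pH = 14.00 - 5.99 = 8.01.

8.01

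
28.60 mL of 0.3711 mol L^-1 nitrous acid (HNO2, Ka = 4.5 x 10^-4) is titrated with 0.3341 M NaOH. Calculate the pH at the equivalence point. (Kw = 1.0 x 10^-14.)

n(HNO2) = 0.3711 x 0.02860 = 0.01061 mol; V(NaOH) at equivalence = 0.01061/0.3341 = 0.03177 L.
At equivalence all the acid is converted to NO2-; total volume = 0.02860 + 0.03177 = 0.06037 L, so [NO2-] = 0.01061/0.06037 = 0.1758 M.
Kb = Kw/Ka = 1.0e-14 / 4.5 x 10^-4 = 2.22e-11.
[OH^-] = sqrt(Kb x [NO2-]) = sqrt(2.22e-11 x 0.1758) = 1.98e-6 M.
pOH = 5.70, so pH = 14.00 - 5.70 = 8.30.

8.30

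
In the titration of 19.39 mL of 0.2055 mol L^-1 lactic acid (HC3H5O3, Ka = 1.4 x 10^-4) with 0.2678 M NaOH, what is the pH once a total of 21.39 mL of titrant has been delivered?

n(acid) = 0.2055 x 0.01939 = 0.003985 mol; n(NaOH) added = 0.2678 x 0.02139 = 0.005728 mol.
Base is in excess by 0.005728 - 0.003985 = 0.001744 mol in a total volume of 0.04078 L.
[OH^-] = 0.001744/0.04078 = 0.04276 M, so pOH = 1.37 and pH = 14.00 - 1.37 = 12.63.

12.63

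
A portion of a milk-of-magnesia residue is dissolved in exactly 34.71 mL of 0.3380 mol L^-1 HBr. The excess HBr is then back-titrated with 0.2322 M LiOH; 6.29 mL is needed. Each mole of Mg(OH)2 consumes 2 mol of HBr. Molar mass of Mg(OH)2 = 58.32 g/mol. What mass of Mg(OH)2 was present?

0.300 g

Total n(HBr) added = 0.3380 x 0.03471 = 0.01173 mol.
n(LiOH) used = 0.2322 x 0.006290 = 0.001461 mol, which equals the excess n(HBr).
So n(HBr) consumed by the sample = 0.01173 - 0.001461 = 0.01027 mol.
n(Mg(OH)2) = 0.01027 / 2 = 0.005136 mol.
mass = 0.005136 mol x 58.32 g/mol = 0.300 g.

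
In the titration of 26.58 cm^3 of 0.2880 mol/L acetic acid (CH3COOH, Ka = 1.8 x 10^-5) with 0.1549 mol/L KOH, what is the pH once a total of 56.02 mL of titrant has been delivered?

12.09

n(acid) = 0.2880 x 0.02658 = 0.007655 mol; n(KOH) added = 0.1549 x 0.05602 = 0.008677 mol.
Base is in excess by 0.008677 - 0.007655 = 0.001022 mol in a total volume of 0.08260 L.
[OH^-] = 0.001022/0.08260 = 0.01238 M, so pOH = 1.91 and pH = 14.00 - 1.91 = 12.09.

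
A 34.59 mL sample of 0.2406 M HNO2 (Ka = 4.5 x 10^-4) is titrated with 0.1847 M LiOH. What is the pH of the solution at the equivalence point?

8.18

n(HNO2) = 0.2406 x 0.03459 = 0.008322 mol; V(LiOH) at equivalence = 0.008322/0.1847 = 0.04506 L.
At equivalence all the acid is converted to NO2-; total volume = 0.03459 + 0.04506 = 0.07965 L, so [NO2-] = 0.008322/0.07965 = 0.1045 M.
Kb = Kw/Ka = 1.0e-14 / 4.5 x 10^-4 = 2.22e-11.
[OH^-] = sqrt(Kb x [NO2-]) = sqrt(2.22e-11 x 0.1045) = 1.52e-6 M.
pOH = 5.82, so pH = 14.00 - 5.82 = 8.18.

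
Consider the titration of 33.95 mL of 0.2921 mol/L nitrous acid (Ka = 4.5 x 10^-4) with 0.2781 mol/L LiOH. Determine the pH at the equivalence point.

n(HNO2) = 0.2921 x 0.03395 = 0.009917 mol; V(LiOH) at equivalence = 0.009917/0.2781 = 0.03566 L.
At equivalence all the acid is converted to NO2-; total volume = 0.03395 + 0.03566 = 0.06961 L, so [NO2-] = 0.009917/0.06961 = 0.1425 M.
Kb = Kw/Ka = 1.0e-14 / 4.5 x 10^-4 = 2.22e-11.
[OH^-] = sqrt(Kb x [NO2-]) = sqrt(2.22e-11 x 0.1425) = 1.78e-6 M.
pOH = 5.75, so pH = 14.00 - 5.75 = 8.25.

8.25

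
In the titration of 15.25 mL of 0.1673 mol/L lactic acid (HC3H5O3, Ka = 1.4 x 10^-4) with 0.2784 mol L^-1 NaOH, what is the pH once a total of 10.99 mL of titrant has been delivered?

12.29

n(acid) = 0.1673 x 0.01525 = 0.002551 mol; n(NaOH) added = 0.2784 x 0.01099 = 0.003060 mol.
Base is in excess by 0.003060 - 0.002551 = 0.0005083 mol in a total volume of 0.02624 L.
[OH^-] = 0.0005083/0.02624 = 0.01937 M, so pOH = 1.71 and pH = 14.00 - 1.71 = 12.29.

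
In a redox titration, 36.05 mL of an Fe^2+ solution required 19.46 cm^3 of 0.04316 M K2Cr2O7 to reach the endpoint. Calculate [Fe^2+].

0.140 M

n(K2Cr2O7) = 0.04316 x 0.01946 = 0.0008399 mol.
From the balanced equation, 1 mol K2Cr2O7 reacts with 6 mol Fe^2+, so n(Fe^2+) = 0.0008399 x 6/1 = 0.005039 mol.
[Fe^2+] = 0.005039 / 0.03605 L = 0.140 M.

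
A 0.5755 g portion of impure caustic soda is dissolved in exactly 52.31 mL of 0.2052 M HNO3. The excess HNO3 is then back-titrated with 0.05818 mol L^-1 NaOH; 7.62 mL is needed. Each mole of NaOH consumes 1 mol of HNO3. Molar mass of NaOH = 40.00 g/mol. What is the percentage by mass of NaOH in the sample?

Total n(HNO3) added = 0.2052 x 0.05231 = 0.01073 mol.
n(NaOH) used = 0.05818 x 0.007620 = 0.0004433 mol, which equals the excess n(HNO3).
So n(HNO3) consumed by the sample = 0.01073 - 0.0004433 = 0.01029 mol.
n(NaOH) = 0.01029 / 1 = 0.01029 mol.
mass NaOH = 0.01029 x 40.00 = 0.4116 g, so %NaOH = 0.4116/0.5755 x 100 = 71.5%.

71.5%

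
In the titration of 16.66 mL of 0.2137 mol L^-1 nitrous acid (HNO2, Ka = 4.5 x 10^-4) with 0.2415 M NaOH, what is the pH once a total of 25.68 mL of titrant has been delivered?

n(acid) = 0.2137 x 0.01666 = 0.003560 mol; n(NaOH) added = 0.2415 x 0.02568 = 0.006202 mol.
Base is in excess by 0.006202 - 0.003560 = 0.002641 mol in a total volume of 0.04234 L.
[OH^-] = 0.002641/0.04234 = 0.06239 M, so pOH = 1.20 and pH = 14.00 - 1.20 = 12.80.

12.80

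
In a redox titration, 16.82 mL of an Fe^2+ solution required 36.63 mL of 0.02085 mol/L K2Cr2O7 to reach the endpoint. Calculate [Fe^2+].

n(K2Cr2O7) = 0.02085 x 0.03663 = 0.0007637 mol.
From the balanced equation, 1 mol K2Cr2O7 reacts with 6 mol Fe^2+, so n(Fe^2+) = 0.0007637 x 6/1 = 0.004582 mol.
[Fe^2+] = 0.004582 / 0.01682 L = 0.272 M.

0.272 M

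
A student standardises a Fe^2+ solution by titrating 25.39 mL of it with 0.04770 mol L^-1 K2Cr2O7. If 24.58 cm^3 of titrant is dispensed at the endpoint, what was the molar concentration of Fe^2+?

n(K2Cr2O7) = 0.04770 x 0.02458 = 0.001172 mol.
From the balanced equation, 1 mol K2Cr2O7 reacts with 6 mol Fe^2+, so n(Fe^2+) = 0.001172 x 6/1 = 0.007035 mol.
[Fe^2+] = 0.007035 / 0.02539 L = 0.277 M.

0.277 M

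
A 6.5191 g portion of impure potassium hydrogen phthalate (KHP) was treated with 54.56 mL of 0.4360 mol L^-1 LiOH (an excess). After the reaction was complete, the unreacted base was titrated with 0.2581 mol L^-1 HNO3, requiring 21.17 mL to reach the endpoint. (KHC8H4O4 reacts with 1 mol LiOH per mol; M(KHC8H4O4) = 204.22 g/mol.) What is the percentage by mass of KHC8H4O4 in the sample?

57.4%

Total n(LiOH) added = 0.4360 x 0.05456 = 0.02379 mol.
n(HNO3) used = 0.2581 x 0.02117 = 0.005464 mol, which equals the excess n(LiOH).
So n(LiOH) consumed by the sample = 0.02379 - 0.005464 = 0.01832 mol.
n(KHC8H4O4) = 0.01832 / 1 = 0.01832 mol.
mass KHC8H4O4 = 0.01832 x 204.22 = 3.742 g, so %KHC8H4O4 = 3.742/6.5191 x 100 = 57.4%.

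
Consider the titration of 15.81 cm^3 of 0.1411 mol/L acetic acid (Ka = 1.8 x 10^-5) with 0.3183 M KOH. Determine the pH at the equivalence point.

n(CH3COOH) = 0.1411 x 0.01581 = 0.002231 mol; V(KOH) at equivalence = 0.002231/0.3183 = 0.007008 L.
At equivalence all the acid is converted to CH3COO-; total volume = 0.01581 + 0.007008 = 0.02282 L, so [CH3COO-] = 0.002231/0.02282 = 0.09776 M.
Kb = Kw/Ka = 1.0e-14 / 1.8 x 10^-5 = 5.56e-10.
[OH^-] = sqrt(Kb x [CH3COO-]) = sqrt(5.56e-10 x 0.09776) = 7.37e-6 M.
pOH = 5.13, so pH = 14.00 - 5.13 = 8.87.

8.87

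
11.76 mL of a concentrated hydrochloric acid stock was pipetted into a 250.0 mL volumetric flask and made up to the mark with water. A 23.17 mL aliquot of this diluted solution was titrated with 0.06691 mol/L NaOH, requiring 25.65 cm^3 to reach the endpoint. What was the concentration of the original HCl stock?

1.57 M

n(NaOH) = 0.06691 x 0.02565 = 0.001716 mol.
n(HCl) in the aliquot = 0.001716 mol.
[diluted HCl] = 0.001716 / 0.02317 = 0.07407 M.
Dilution factor = 250.0/11.76 = 21.26, so [stock] = 0.07407 x 21.26 = 1.57 M.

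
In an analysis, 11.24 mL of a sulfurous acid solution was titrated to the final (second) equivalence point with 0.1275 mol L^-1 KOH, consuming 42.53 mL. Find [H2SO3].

0.241 M

n(KOH) = 0.1275 x 0.04253 = 0.005423 mol.
At the final (second) equivalence point, 2 mol OH^- react per mol H2SO3, so n(H2SO3) = 0.005423 / 2 = 0.002711 mol.
[H2SO3] = 0.002711 / 0.01124 L = 0.241 M.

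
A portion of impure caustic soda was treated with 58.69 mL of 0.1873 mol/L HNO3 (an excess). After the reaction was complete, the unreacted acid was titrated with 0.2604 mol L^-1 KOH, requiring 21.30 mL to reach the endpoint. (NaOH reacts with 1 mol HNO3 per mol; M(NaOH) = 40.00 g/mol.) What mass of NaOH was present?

Total n(HNO3) added = 0.1873 x 0.05869 = 0.01099 mol.
n(KOH) used = 0.2604 x 0.02130 = 0.005547 mol, which equals the excess n(HNO3).
So n(HNO3) consumed by the sample = 0.01099 - 0.005547 = 0.005446 mol.
n(NaOH) = 0.005446 / 1 = 0.005446 mol.
mass = 0.005446 mol x 40.00 g/mol = 0.218 g.

0.218 g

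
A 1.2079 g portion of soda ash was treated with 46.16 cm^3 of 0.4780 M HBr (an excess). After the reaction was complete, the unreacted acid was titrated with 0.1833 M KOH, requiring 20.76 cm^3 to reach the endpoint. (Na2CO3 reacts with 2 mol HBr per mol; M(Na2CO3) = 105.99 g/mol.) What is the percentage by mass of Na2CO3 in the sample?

Total n(HBr) added = 0.4780 x 0.04616 = 0.02206 mol.
n(KOH) used = 0.1833 x 0.02076 = 0.003805 mol, which equals the excess n(HBr).
So n(HBr) consumed by the sample = 0.02206 - 0.003805 = 0.01826 mol.
n(Na2CO3) = 0.01826 / 2 = 0.009130 mol.
mass Na2CO3 = 0.009130 x 105.99 = 0.9676 g, so %Na2CO3 = 0.9676/1.2079 x 100 = 80.1%.

80.1%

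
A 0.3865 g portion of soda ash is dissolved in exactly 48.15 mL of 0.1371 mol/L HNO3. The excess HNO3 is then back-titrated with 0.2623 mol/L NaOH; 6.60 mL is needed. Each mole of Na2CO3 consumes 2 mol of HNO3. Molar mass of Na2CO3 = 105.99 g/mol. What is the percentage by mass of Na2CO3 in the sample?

66.8%

Total n(HNO3) added = 0.1371 x 0.04815 = 0.006601 mol.
n(NaOH) used = 0.2623 x 0.006600 = 0.001731 mol, which equals the excess n(HNO3).
So n(HNO3) consumed by the sample = 0.006601 - 0.001731 = 0.004870 mol.
n(Na2CO3) = 0.004870 / 2 = 0.002435 mol.
mass Na2CO3 = 0.002435 x 105.99 = 0.2581 g, so %Na2CO3 = 0.2581/0.3865 x 100 = 66.8%.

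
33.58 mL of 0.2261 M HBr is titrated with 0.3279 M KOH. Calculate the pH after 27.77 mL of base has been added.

n(acid) = 0.2261 x 0.03358 = 0.007592 mol; n(KOH) added = 0.3279 x 0.02777 = 0.009106 mol.
Base is in excess by 0.009106 - 0.007592 = 0.001513 mol in a total volume of 0.06135 L.
[OH^-] = 0.001513/0.06135 = 0.02467 M, so pOH = 1.61 and pH = 14.00 - 1.61 = 12.39.

12.39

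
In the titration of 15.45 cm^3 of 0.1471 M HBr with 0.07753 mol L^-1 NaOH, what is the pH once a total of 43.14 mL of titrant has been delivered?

12.26

n(acid) = 0.1471 x 0.01545 = 0.002273 mol; n(NaOH) added = 0.07753 x 0.04314 = 0.003345 mol.
Base is in excess by 0.003345 - 0.002273 = 0.001072 mol in a total volume of 0.05859 L.
[OH^-] = 0.001072/0.05859 = 0.01830 M, so pOH = 1.74 and pH = 14.00 - 1.74 = 12.26.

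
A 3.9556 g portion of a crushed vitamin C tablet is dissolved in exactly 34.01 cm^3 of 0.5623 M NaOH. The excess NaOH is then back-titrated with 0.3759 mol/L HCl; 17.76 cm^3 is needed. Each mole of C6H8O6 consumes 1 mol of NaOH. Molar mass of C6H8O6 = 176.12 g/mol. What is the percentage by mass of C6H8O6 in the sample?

55.4%

Total n(NaOH) added = 0.5623 x 0.03401 = 0.01912 mol.
n(HCl) used = 0.3759 x 0.01776 = 0.006676 mol, which equals the excess n(NaOH).
So n(NaOH) consumed by the sample = 0.01912 - 0.006676 = 0.01245 mol.
n(C6H8O6) = 0.01245 / 1 = 0.01245 mol.
mass C6H8O6 = 0.01245 x 176.12 = 2.192 g, so %C6H8O6 = 2.192/3.9556 x 100 = 55.4%.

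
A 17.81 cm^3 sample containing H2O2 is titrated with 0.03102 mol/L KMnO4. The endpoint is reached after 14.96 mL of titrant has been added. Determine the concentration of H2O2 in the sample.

0.0651 M

n(KMnO4) = 0.03102 x 0.01496 = 0.0004641 mol.
From the balanced equation, 2 mol KMnO4 reacts with 5 mol H2O2, so n(H2O2) = 0.0004641 x 5/2 = 0.001160 mol.
[H2O2] = 0.001160 / 0.01781 L = 0.0651 M.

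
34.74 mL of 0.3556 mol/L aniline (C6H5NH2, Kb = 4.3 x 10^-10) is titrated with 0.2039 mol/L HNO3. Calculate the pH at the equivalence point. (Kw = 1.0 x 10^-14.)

n(C6H5NH2) = 0.3556 x 0.03474 = 0.01235 mol; V(HNO3) at equivalence = 0.01235/0.2039 = 0.06059 L.
At equivalence the base is fully converted to C6H5NH3+; total volume = 0.09533 L, so [C6H5NH3+] = 0.01235/0.09533 = 0.1296 M.
Ka(C6H5NH3+) = Kw/Kb = 1.0e-14 / 4.3 x 10^-10 = 2.33e-5.
[H^+] = sqrt(Ka x [C6H5NH3+]) = sqrt(2.33e-5 x 0.1296) = 0.00174 M.
pH = -log(0.00174) = 2.76.

2.76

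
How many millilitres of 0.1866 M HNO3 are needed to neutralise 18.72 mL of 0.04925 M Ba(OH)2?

n(Ba(OH)2) = 0.04925 mol/L x 0.01872 L = 0.0009220 mol.
The neutralisation is 1 Ba(OH)2 : 2 HNO3, so n(HNO3) = 0.0009220 x 2/1 = 0.001844 mol.
V(HNO3) = 0.001844 / 0.1866 = 0.009882 L = 9.88 mL.

9.88 mL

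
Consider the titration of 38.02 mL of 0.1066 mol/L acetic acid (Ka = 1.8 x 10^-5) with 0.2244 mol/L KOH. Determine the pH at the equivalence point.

8.80

n(CH3COOH) = 0.1066 x 0.03802 = 0.004053 mol; V(KOH) at equivalence = 0.004053/0.2244 = 0.01806 L.
At equivalence all the acid is converted to CH3COO-; total volume = 0.03802 + 0.01806 = 0.05608 L, so [CH3COO-] = 0.004053/0.05608 = 0.07227 M.
Kb = Kw/Ka = 1.0e-14 / 1.8 x 10^-5 = 5.56e-10.
[OH^-] = sqrt(Kb x [CH3COO-]) = sqrt(5.56e-10 x 0.07227) = 6.34e-6 M.
pOH = 5.20, so pH = 14.00 - 5.20 = 8.80.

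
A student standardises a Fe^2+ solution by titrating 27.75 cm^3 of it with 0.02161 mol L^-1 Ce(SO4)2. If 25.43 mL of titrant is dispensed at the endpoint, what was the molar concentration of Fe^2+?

0.0198 M

n(Ce(SO4)2) = 0.02161 x 0.02543 = 0.0005495 mol.
From the balanced equation, 1 mol Ce(SO4)2 reacts with 1 mol Fe^2+, so n(Fe^2+) = 0.0005495 x 1/1 = 0.0005495 mol.
[Fe^2+] = 0.0005495 / 0.02775 L = 0.0198 M.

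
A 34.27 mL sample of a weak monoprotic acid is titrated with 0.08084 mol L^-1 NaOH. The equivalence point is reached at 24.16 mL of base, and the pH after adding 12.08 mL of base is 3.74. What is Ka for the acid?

12.08 mL is half of the equivalence volume, so this is the half-equivalence point where [HA] = [A^-].
At half-equivalence pH = pKa, so pKa = 3.74.
Ka = 10^(-3.74) = 1.8 x 10^-4.

1.8 x 10^-4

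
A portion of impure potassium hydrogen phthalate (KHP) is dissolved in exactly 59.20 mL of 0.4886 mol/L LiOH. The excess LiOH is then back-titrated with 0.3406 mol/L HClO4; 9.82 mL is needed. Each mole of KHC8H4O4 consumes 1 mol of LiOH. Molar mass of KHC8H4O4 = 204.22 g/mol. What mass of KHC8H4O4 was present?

Total n(LiOH) added = 0.4886 x 0.05920 = 0.02893 mol.
n(HClO4) used = 0.3406 x 0.009820 = 0.003345 mol, which equals the excess n(LiOH).
So n(LiOH) consumed by the sample = 0.02893 - 0.003345 = 0.02558 mol.
n(KHC8H4O4) = 0.02558 / 1 = 0.02558 mol.
mass = 0.02558 mol x 204.22 g/mol = 5.22 g.

5.22 g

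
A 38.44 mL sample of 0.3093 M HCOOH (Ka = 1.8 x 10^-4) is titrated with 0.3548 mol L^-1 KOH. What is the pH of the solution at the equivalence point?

8.48

n(HCOOH) = 0.3093 x 0.03844 = 0.01189 mol; V(KOH) at equivalence = 0.01189/0.3548 = 0.03351 L.
At equivalence all the acid is converted to HCOO-; total volume = 0.03844 + 0.03351 = 0.07195 L, so [HCOO-] = 0.01189/0.07195 = 0.1652 M.
Kb = Kw/Ka = 1.0e-14 / 1.8 x 10^-4 = 5.56e-11.
[OH^-] = sqrt(Kb x [HCOO-]) = sqrt(5.56e-11 x 0.1652) = 3.03e-6 M.
pOH = 5.52, so pH = 14.00 - 5.52 = 8.48.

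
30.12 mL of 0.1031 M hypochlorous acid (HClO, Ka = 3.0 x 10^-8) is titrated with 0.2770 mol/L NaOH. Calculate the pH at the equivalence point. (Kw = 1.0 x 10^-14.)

n(HClO) = 0.1031 x 0.03012 = 0.003105 mol; V(NaOH) at equivalence = 0.003105/0.2770 = 0.01121 L.
At equivalence all the acid is converted to ClO-; total volume = 0.03012 + 0.01121 = 0.04133 L, so [ClO-] = 0.003105/0.04133 = 0.07513 M.
Kb = Kw/Ka = 1.0e-14 / 3.0 x 10^-8 = 3.33e-7.
[OH^-] = sqrt(Kb x [ClO-]) = sqrt(3.33e-7 x 0.07513) = 0.000158 M.
pOH = 3.80, so pH = 14.00 - 3.80 = 10.20.

10.20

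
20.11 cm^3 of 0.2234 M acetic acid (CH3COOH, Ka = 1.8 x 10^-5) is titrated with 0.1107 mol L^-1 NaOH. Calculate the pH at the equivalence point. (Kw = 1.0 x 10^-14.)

n(CH3COOH) = 0.2234 x 0.02011 = 0.004493 mol; V(NaOH) at equivalence = 0.004493/0.1107 = 0.04058 L.
At equivalence all the acid is converted to CH3COO-; total volume = 0.02011 + 0.04058 = 0.06069 L, so [CH3COO-] = 0.004493/0.06069 = 0.07402 M.
Kb = Kw/Ka = 1.0e-14 / 1.8 x 10^-5 = 5.56e-10.
[OH^-] = sqrt(Kb x [CH3COO-]) = sqrt(5.56e-10 x 0.07402) = 6.41e-6 M.
pOH = 5.19, so pH = 14.00 - 5.19 = 8.81.

8.81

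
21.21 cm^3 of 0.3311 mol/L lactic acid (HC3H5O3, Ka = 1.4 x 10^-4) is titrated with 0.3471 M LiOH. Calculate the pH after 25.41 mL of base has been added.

n(acid) = 0.3311 x 0.02121 = 0.007023 mol; n(LiOH) added = 0.3471 x 0.02541 = 0.008820 mol.
Base is in excess by 0.008820 - 0.007023 = 0.001797 mol in a total volume of 0.04662 L.
[OH^-] = 0.001797/0.04662 = 0.03855 M, so pOH = 1.41 and pH = 14.00 - 1.41 = 12.59.

12.59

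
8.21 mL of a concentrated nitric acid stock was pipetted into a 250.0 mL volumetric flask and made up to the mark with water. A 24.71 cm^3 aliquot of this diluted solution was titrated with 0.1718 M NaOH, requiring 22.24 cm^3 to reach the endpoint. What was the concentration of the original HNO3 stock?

4.71 M

n(NaOH) = 0.1718 x 0.02224 = 0.003821 mol.
n(HNO3) in the aliquot = 0.003821 mol.
[diluted HNO3] = 0.003821 / 0.02471 = 0.1546 M.
Dilution factor = 250.0/8.210 = 30.45, so [stock] = 0.1546 x 30.45 = 4.71 M.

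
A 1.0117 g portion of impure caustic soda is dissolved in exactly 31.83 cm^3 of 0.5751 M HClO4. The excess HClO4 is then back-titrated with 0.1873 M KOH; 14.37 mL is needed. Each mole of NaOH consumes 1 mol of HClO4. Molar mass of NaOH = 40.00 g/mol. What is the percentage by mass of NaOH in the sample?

61.7%

Total n(HClO4) added = 0.5751 x 0.03183 = 0.01831 mol.
n(KOH) used = 0.1873 x 0.01437 = 0.002692 mol, which equals the excess n(HClO4).
So n(HClO4) consumed by the sample = 0.01831 - 0.002692 = 0.01561 mol.
n(NaOH) = 0.01561 / 1 = 0.01561 mol.
mass NaOH = 0.01561 x 40.00 = 0.6246 g, so %NaOH = 0.6246/1.0117 x 100 = 61.7%.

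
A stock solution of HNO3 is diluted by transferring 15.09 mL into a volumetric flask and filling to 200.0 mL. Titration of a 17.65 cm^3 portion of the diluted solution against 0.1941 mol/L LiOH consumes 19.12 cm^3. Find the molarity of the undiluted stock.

n(LiOH) = 0.1941 x 0.01912 = 0.003711 mol.
n(HNO3) in the aliquot = 0.003711 mol.
[diluted HNO3] = 0.003711 / 0.01765 = 0.2103 M.
Dilution factor = 200.0/15.09 = 13.25, so [stock] = 0.2103 x 13.25 = 2.79 M.

2.79 M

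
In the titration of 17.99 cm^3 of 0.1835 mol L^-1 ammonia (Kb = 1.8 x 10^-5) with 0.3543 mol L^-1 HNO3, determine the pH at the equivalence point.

5.09

n(NH3) = 0.1835 x 0.01799 = 0.003301 mol; V(HNO3) at equivalence = 0.003301/0.3543 = 0.009317 L.
At equivalence the base is fully converted to NH4+; total volume = 0.02731 L, so [NH4+] = 0.003301/0.02731 = 0.1209 M.
Ka(NH4+) = Kw/Kb = 1.0e-14 / 1.8 x 10^-5 = 5.56e-10.
[H^+] = sqrt(Ka x [NH4+]) = sqrt(5.56e-10 x 0.1209) = 8.20e-6 M.
pH = -log(8.20e-6) = 5.09.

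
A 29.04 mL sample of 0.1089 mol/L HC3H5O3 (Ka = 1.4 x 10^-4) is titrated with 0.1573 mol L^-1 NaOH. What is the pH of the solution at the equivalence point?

8.33

n(HC3H5O3) = 0.1089 x 0.02904 = 0.003162 mol; V(NaOH) at equivalence = 0.003162/0.1573 = 0.02010 L.
At equivalence all the acid is converted to C3H5O3-; total volume = 0.02904 + 0.02010 = 0.04914 L, so [C3H5O3-] = 0.003162/0.04914 = 0.06435 M.
Kb = Kw/Ka = 1.0e-14 / 1.4 x 10^-4 = 7.14e-11.
[OH^-] = sqrt(Kb x [C3H5O3-]) = sqrt(7.14e-11 x 0.06435) = 2.14e-6 M.
pOH = 5.67, so pH = 14.00 - 5.67 = 8.33.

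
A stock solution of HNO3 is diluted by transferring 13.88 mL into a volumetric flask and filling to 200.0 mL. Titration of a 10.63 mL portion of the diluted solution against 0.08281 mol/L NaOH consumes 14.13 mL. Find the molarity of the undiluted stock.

n(NaOH) = 0.08281 x 0.01413 = 0.001170 mol.
n(HNO3) in the aliquot = 0.001170 mol.
[diluted HNO3] = 0.001170 / 0.01063 = 0.1101 M.
Dilution factor = 200.0/13.88 = 14.41, so [stock] = 0.1101 x 14.41 = 1.59 M.

1.59 M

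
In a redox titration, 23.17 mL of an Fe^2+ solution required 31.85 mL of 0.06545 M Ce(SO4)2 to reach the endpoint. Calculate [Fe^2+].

n(Ce(SO4)2) = 0.06545 x 0.03185 = 0.002085 mol.
From the balanced equation, 1 mol Ce(SO4)2 reacts with 1 mol Fe^2+, so n(Fe^2+) = 0.002085 x 1/1 = 0.002085 mol.
[Fe^2+] = 0.002085 / 0.02317 L = 0.0900 M.

0.0900 M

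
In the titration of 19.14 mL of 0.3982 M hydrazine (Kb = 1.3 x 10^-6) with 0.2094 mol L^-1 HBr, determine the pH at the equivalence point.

4.49

n(N2H4) = 0.3982 x 0.01914 = 0.007622 mol; V(HBr) at equivalence = 0.007622/0.2094 = 0.03640 L.
At equivalence the base is fully converted to N2H5+; total volume = 0.05554 L, so [N2H5+] = 0.007622/0.05554 = 0.1372 M.
Ka(N2H5+) = Kw/Kb = 1.0e-14 / 1.3 x 10^-6 = 7.69e-9.
[H^+] = sqrt(Ka x [N2H5+]) = sqrt(7.69e-9 x 0.1372) = 3.25e-5 M.
pH = -log(3.25e-5) = 4.49.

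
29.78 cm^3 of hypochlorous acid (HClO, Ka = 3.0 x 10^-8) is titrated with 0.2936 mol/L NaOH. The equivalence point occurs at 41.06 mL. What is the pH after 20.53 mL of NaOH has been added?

20.53 mL is exactly half the equivalence volume (41.06/2), i.e. the half-equivalence point.
There, n(HA) = n(A^-), so pH = pKa = -log(3.0 x 10^-8) = 7.52.

7.52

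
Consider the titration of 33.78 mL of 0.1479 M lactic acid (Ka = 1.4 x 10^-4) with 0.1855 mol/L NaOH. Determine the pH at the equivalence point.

n(HC3H5O3) = 0.1479 x 0.03378 = 0.004996 mol; V(NaOH) at equivalence = 0.004996/0.1855 = 0.02693 L.
At equivalence all the acid is converted to C3H5O3-; total volume = 0.03378 + 0.02693 = 0.06071 L, so [C3H5O3-] = 0.004996/0.06071 = 0.08229 M.
Kb = Kw/Ka = 1.0e-14 / 1.4 x 10^-4 = 7.14e-11.
[OH^-] = sqrt(Kb x [C3H5O3-]) = sqrt(7.14e-11 x 0.08229) = 2.42e-6 M.
pOH = 5.62, so pH = 14.00 - 5.62 = 8.38.

8.38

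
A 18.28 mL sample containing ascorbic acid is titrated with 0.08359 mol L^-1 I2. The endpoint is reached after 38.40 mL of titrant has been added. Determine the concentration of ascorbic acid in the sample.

n(I2) = 0.08359 x 0.03840 = 0.003210 mol.
From the balanced equation, 1 mol I2 reacts with 1 mol ascorbic acid, so n(ascorbic acid) = 0.003210 x 1/1 = 0.003210 mol.
[ascorbic acid] = 0.003210 / 0.01828 L = 0.176 M.

0.176 M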